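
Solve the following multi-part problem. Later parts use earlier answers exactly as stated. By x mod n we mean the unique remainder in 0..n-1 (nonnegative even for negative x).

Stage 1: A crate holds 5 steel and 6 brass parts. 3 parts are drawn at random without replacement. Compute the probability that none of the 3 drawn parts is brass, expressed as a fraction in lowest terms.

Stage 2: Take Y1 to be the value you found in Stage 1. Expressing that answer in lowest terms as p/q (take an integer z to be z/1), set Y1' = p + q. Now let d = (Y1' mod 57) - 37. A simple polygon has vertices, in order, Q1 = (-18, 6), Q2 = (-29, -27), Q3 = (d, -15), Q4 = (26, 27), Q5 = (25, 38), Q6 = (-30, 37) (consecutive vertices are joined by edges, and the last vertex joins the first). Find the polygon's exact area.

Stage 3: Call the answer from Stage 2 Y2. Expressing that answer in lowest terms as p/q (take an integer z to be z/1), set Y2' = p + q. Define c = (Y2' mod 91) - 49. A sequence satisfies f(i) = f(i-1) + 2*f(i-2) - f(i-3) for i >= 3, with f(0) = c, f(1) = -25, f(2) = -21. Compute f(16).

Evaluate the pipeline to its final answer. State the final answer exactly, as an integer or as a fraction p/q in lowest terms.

-135569

Stage 1: total draws C(11,3) = 165; favorable C(5,3) = 10; P = 2/33; answer 2/33
Stage 2: Y1 = 2/33; threaded value p + q = 35; d = -2; cross terms: (-18*-27 - -29*6)=660, (-29*-15 - -2*-27)=381, (-2*27 - 26*-15)=336, (26*38 - 25*27)=313, (25*37 - -30*38)=2065, (-30*6 - -18*37)=486; twice the area = |4241| = 4241; area = 4241/2; answer 4241/2
Stage 3: Y2 = 4241/2; threaded value p + q = 4243; c = 8; f(3) = 1*(-21) + 2*(-25) - 1*(8) = -79; iterating: f(3)=-79, f(4)=-96, f(5)=-233, f(6)=-346, f(7)=-716, f(8)=-1175, f(9)=-2261, f(10)=-3895, f(11)=-7242, f(12)=-12771, f(13)=-23360, f(14)=-41660, f(15)=-75609, f(16)=-135569; answer -135569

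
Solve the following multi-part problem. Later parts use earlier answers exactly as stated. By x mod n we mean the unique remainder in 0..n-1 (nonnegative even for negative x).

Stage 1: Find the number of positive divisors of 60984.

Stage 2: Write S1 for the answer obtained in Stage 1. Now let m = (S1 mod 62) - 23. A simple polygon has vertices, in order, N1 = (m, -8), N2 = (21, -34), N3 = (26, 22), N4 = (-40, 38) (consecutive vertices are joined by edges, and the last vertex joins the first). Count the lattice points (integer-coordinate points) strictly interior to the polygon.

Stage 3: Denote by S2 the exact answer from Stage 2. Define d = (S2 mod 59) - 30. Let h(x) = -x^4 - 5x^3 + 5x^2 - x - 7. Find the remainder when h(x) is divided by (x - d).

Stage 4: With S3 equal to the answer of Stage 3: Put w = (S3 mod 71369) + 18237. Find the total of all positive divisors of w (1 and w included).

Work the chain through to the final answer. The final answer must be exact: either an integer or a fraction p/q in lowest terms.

73416

Stage 1: 60984 = 2^3 * 3^2 * 7 * 11^2; number of divisors = (3+1) * (2+1) * (1+1) * (2+1) = 72; answer 72
Stage 2: S1 = 72; m = -13; cross terms: (-13*-34 - 21*-8)=610, (21*22 - 26*-34)=1346, (26*38 - -40*22)=1868, (-40*-8 - -13*38)=814; twice the area = |4638| = 4638; area = 2319; boundary points = 2 + 1 + 2 + 1 = 6; strictly interior points = area - boundary/2 + 1 = 2317; answer 2317
Stage 3: S2 = 2317; d = -14; remainder = value at the root: -1*(-14)^4 - 5*(-14)^3 + 5*(-14)^2 - 1*(-14)^1 - 7 = (-38416) + (13720) + (980) + (14) + (-7) = -23709; answer -23709
Stage 4: S3 = -23709; w = 65897; 65897 = 13 * 37 * 137; sigma = (1 + 13) * (1 + 37) * (1 + 137) = 14 * 38 * 138 = 73416; answer 73416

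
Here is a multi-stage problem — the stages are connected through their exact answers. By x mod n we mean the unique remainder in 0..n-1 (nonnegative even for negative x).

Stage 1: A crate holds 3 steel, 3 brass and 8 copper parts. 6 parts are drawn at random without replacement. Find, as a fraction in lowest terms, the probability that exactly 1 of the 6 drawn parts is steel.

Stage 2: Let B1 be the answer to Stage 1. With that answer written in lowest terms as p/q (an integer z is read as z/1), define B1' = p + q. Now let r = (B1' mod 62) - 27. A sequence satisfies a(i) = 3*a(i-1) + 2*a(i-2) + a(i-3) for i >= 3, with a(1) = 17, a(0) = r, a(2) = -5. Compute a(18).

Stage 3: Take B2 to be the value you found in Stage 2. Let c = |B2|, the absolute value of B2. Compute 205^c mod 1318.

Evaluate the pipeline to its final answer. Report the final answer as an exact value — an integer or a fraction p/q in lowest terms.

951

Stage 1: total draws C(14,6) = 3003; favorable C(3,1)*C(11,5) = 1386; P = 6/13; answer 6/13
Stage 2: B1 = 6/13; threaded value p + q = 19; r = -8; a(3) = 3*(-5) + 2*(17) + 1*(-8) = 11; iterating: a(3)=11, a(4)=40, a(5)=137, a(6)=502, a(7)=1820, a(8)=6601, a(9)=23945, a(10)=86857, a(11)=315062, a(12)=1142845, a(13)=4145516, a(14)=15037300, a(15)=54545777, a(16)=197857447, a(17)=717701195, a(18)=2603364256; answer 2603364256
Stage 3: B2 = 2603364256; c = 2603364256; squarings mod 1318: 205^1=205, 205^2=1167, 205^4=395, 205^8=501, 205^16=581, 205^32=153, 205^64=1003, 205^128=375, 205^256=917, 205^512=5, 205^1024=25, 205^2048=625, 205^4096=497, 205^8192=543, 205^16384=935, 205^32768=391, 205^65536=1311, 205^131072=49, 205^262144=1083, 205^524288=1187, 205^1048576=27, 205^2097152=729, 205^4194304=287, 205^8388608=653, 205^16777216=695, 205^33554432=637, 205^67108864=1143, 205^134217728=311, 205^268435456=507, 205^536870912=39, 205^1073741824=203, 205^2147483648=351; 205^2603364256 = 205^32 * 205^128 * 205^256 * 205^512 * 205^1024 * 205^2048 * 205^8192 * 205^262144 * 205^524288 * 205^2097152 * 205^16777216 * 205^33554432 * 205^134217728 * 205^268435456 * 205^2147483648 = 951 (mod 1318); answer 951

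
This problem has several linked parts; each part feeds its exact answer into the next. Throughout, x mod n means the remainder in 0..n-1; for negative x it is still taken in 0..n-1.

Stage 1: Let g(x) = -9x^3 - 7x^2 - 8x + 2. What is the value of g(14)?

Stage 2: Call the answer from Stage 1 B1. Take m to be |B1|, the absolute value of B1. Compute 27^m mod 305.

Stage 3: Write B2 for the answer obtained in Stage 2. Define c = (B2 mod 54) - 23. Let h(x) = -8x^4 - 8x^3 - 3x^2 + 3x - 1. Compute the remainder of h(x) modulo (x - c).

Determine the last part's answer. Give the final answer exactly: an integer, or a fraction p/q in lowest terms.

-3251801

Stage 1: -9*(14)^3 - 7*(14)^2 - 8*(14)^1 + 2 = (-24696) + (-1372) + (-112) + (2) = -26178; answer -26178
Stage 2: B1 = -26178; m = 26178; squarings mod 305: 27^1=27, 27^2=119, 27^4=131, 27^8=81, 27^16=156, 27^32=241, 27^64=131, 27^128=81, 27^256=156, 27^512=241, 27^1024=131, 27^2048=81, 27^4096=156, 27^8192=241, 27^16384=131; 27^26178 = 27^2 * 27^64 * 27^512 * 27^1024 * 27^8192 * 27^16384 = 264 (mod 305); answer 264
Stage 3: B2 = 264; c = 25; remainder = value at the root: -8*(25)^4 - 8*(25)^3 - 3*(25)^2 + 3*(25)^1 - 1 = (-3125000) + (-125000) + (-1875) + (75) + (-1) = -3251801; answer -3251801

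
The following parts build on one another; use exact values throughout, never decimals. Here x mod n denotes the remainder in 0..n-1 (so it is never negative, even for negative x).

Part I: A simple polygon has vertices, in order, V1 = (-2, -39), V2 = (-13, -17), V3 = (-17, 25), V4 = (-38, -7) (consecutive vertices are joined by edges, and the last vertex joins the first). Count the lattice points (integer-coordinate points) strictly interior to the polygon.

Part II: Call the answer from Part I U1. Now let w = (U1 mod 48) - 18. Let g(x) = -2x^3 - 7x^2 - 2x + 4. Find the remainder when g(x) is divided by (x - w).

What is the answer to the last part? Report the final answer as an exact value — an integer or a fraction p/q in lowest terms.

Part I: cross terms: (-2*-17 - -13*-39)=-473, (-13*25 - -17*-17)=-614, (-17*-7 - -38*25)=1069, (-38*-39 - -2*-7)=1468; twice the area = |1450| = 1450; area = 725; boundary points = 11 + 2 + 1 + 4 = 18; strictly interior points = area - boundary/2 + 1 = 717; answer 717
Part II: U1 = 717; w = 27; remainder = value at the root: -2*(27)^3 - 7*(27)^2 - 2*(27)^1 + 4 = (-39366) + (-5103) + (-54) + (4) = -44519; answer -44519

-44519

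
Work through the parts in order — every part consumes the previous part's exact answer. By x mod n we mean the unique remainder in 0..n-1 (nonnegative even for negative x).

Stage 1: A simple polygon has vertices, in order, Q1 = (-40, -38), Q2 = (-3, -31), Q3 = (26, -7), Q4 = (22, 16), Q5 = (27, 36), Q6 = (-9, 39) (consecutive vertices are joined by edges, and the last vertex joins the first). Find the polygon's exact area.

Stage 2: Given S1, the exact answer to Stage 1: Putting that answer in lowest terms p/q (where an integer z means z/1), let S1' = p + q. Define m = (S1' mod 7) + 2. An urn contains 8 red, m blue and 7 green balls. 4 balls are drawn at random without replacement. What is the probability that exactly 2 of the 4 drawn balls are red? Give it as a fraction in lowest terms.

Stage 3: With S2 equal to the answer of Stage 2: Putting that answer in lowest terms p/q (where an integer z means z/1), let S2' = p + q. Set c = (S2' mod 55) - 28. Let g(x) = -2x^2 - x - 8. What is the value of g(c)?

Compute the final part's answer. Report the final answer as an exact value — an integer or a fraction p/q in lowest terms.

-86

Stage 1: cross terms: (-40*-31 - -3*-38)=1126, (-3*-7 - 26*-31)=827, (26*16 - 22*-7)=570, (22*36 - 27*16)=360, (27*39 - -9*36)=1377, (-9*-38 - -40*39)=1902; twice the area = |6162| = 6162; area = 3081; answer 3081
Stage 2: S1 = 3081; threaded value p + q = 3082; m = 4; total draws C(19,4) = 3876; favorable C(8,2)*C(11,2) = 1540; P = 385/969; answer 385/969
Stage 3: S2 = 385/969; threaded value p + q = 1354; c = 6; -2*(6)^2 - 1*(6)^1 - 8 = (-72) + (-6) + (-8) = -86; answer -86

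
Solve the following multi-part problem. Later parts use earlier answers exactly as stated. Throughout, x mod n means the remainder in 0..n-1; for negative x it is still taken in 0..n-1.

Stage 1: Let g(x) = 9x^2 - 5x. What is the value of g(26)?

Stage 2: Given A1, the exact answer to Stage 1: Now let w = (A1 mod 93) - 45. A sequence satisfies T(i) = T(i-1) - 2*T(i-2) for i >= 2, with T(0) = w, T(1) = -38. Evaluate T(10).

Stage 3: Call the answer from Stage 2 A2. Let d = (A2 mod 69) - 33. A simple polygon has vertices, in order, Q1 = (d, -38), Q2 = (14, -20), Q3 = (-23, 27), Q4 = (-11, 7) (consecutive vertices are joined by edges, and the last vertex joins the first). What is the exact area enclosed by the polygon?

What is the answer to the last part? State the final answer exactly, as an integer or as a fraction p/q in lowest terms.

Stage 1: 9*(26)^2 - 5*(26)^1 = (6084) + (-130) = 5954; answer 5954
Stage 2: A1 = 5954; w = -43; T(2) = 1*(-38) - 2*(-43) = 48; iterating: T(2)=48, T(3)=124, T(4)=28, T(5)=-220, T(6)=-276, T(7)=164, T(8)=716, T(9)=388, T(10)=-1044; answer -1044
Stage 3: A2 = -1044; d = 27; cross terms: (27*-20 - 14*-38)=-8, (14*27 - -23*-20)=-82, (-23*7 - -11*27)=136, (-11*-38 - 27*7)=229; twice the area = |275| = 275; area = 275/2; answer 275/2

275/2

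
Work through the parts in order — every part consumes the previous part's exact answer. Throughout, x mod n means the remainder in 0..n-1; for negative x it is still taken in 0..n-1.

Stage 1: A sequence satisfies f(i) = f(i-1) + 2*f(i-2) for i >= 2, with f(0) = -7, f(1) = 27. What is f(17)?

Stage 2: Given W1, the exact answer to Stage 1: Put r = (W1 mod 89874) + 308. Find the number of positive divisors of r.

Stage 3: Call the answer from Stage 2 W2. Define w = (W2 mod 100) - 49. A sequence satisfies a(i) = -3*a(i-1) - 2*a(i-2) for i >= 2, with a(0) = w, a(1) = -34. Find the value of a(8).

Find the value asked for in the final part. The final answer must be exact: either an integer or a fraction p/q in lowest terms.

20608

Stage 1: f(2) = 1*(27) + 2*(-7) = 13; iterating: f(2)=13, f(3)=67, f(4)=93, f(5)=227, f(6)=413, f(7)=867, f(8)=1693, f(9)=3427, f(10)=6813, f(11)=13667, f(12)=27293, f(13)=54627, f(14)=109213, f(15)=218467, f(16)=436893, f(17)=873827; answer 873827
Stage 2: W1 = 873827; r = 65269; 65269 is prime, so its only divisors are 1 and 65269; count = 2; answer 2
Stage 3: W2 = 2; w = -47; a(2) = -3*(-34) - 2*(-47) = 196; iterating: a(2)=196, a(3)=-520, a(4)=1168, a(5)=-2464, a(6)=5056, a(7)=-10240, a(8)=20608; answer 20608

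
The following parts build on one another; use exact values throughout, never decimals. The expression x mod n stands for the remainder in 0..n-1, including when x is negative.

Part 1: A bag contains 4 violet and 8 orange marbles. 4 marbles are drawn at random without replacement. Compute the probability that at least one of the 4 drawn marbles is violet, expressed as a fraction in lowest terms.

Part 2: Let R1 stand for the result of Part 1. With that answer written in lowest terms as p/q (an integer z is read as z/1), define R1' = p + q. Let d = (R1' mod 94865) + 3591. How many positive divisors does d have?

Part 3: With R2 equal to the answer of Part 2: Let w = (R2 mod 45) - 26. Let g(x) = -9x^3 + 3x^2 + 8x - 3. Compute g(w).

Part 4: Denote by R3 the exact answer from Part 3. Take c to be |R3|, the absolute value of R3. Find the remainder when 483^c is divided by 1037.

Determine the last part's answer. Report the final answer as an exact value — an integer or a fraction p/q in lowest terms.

Part 1: total draws C(12,4) = 495; complement C(8,4) = 70; favorable 495 - 70 = 425; P = 85/99; answer 85/99
Part 2: R1 = 85/99; threaded value p + q = 184; d = 3775; 3775 = 5^2 * 151; number of divisors = (2+1) * (1+1) = 6; answer 6
Part 3: R2 = 6; w = -20; -9*(-20)^3 + 3*(-20)^2 + 8*(-20)^1 - 3 = (72000) + (1200) + (-160) + (-3) = 73037; answer 73037
Part 4: R3 = 73037; c = 73037; squarings mod 1037: 483^1=483, 483^2=1001, 483^4=259, 483^8=713, 483^16=239, 483^32=86, 483^64=137, 483^128=103, 483^256=239, 483^512=86, 483^1024=137, 483^2048=103, 483^4096=239, 483^8192=86, 483^16384=137, 483^32768=103, 483^65536=239; 483^73037 = 483^1 * 483^4 * 483^8 * 483^64 * 483^256 * 483^1024 * 483^2048 * 483^4096 * 483^65536 = 635 (mod 1037); answer 635

635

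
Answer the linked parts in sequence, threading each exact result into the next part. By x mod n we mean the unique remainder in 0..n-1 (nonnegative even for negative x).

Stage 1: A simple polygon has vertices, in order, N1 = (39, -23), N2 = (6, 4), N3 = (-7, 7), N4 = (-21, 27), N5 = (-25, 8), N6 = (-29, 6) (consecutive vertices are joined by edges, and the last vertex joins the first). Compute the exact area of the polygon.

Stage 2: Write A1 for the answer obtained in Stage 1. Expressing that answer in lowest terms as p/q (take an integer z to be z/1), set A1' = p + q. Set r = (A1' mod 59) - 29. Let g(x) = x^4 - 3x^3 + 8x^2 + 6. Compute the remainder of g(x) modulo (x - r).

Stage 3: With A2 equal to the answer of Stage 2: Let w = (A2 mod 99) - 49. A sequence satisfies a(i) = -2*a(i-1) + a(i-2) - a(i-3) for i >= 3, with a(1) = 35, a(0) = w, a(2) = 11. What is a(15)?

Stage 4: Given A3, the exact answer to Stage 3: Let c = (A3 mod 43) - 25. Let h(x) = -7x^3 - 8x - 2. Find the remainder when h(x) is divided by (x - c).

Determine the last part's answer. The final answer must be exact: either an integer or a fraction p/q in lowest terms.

Stage 1: cross terms: (39*4 - 6*-23)=294, (6*7 - -7*4)=70, (-7*27 - -21*7)=-42, (-21*8 - -25*27)=507, (-25*6 - -29*8)=82, (-29*-23 - 39*6)=433; twice the area = |1344| = 1344; area = 672; answer 672
Stage 2: A1 = 672; threaded value p + q = 673; r = -5; remainder = value at the root: 1*(-5)^4 - 3*(-5)^3 + 8*(-5)^2 + 6 = (625) + (375) + (200) + (6) = 1206; answer 1206
Stage 3: A2 = 1206; w = -31; a(3) = -2*(11) + 1*(35) - 1*(-31) = 44; iterating: a(3)=44, a(4)=-112, a(5)=257, a(6)=-670, a(7)=1709, a(8)=-4345, a(9)=11069, a(10)=-28192, a(11)=71798, a(12)=-182857, a(13)=465704, a(14)=-1186063, a(15)=3020687; answer 3020687
Stage 4: A3 = 3020687; c = -2; remainder = value at the root: -7*(-2)^3 - 8*(-2)^1 - 2 = (56) + (16) + (-2) = 70; answer 70

70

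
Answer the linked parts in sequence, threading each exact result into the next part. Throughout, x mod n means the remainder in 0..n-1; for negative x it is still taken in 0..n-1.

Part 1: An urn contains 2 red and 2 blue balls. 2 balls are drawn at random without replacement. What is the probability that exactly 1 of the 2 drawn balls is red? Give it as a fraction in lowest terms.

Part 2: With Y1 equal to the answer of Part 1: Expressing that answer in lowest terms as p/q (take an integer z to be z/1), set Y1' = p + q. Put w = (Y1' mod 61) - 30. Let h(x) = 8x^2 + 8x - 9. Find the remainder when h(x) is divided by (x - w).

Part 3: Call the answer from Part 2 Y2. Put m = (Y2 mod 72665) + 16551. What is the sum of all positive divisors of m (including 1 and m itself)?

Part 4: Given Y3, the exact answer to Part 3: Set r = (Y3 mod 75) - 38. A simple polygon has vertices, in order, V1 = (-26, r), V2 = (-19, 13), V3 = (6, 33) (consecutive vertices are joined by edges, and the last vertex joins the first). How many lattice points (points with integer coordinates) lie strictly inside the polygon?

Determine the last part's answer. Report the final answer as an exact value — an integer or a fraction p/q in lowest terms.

Part 1: total draws C(4,2) = 6; favorable C(2,1)*C(2,1) = 4; P = 2/3; answer 2/3
Part 2: Y1 = 2/3; threaded value p + q = 5; w = -25; remainder = value at the root: 8*(-25)^2 + 8*(-25)^1 - 9 = (5000) + (-200) + (-9) = 4791; answer 4791
Part 3: Y2 = 4791; m = 21342; 21342 = 2 * 3 * 3557; sigma = (1 + 2) * (1 + 3) * (1 + 3557) = 3 * 4 * 3558 = 42696; answer 42696
Part 4: Y3 = 42696; r = -17; cross terms: (-26*13 - -19*-17)=-661, (-19*33 - 6*13)=-705, (6*-17 - -26*33)=756; twice the area = |-610| = 610; area = 305; boundary points = 1 + 5 + 2 = 8; strictly interior points = area - boundary/2 + 1 = 302; answer 302

302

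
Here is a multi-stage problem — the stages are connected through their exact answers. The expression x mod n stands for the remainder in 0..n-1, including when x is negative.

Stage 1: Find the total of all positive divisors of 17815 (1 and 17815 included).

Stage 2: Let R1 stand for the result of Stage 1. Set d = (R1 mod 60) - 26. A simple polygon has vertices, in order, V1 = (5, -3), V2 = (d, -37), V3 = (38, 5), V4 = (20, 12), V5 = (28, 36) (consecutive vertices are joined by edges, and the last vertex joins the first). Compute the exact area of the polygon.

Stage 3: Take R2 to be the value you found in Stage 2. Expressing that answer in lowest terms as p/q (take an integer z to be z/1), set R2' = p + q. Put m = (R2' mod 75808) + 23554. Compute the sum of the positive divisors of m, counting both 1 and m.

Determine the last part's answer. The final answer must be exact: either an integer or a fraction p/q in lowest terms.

Stage 1: 17815 = 5 * 7 * 509; sigma = (1 + 5) * (1 + 7) * (1 + 509) = 6 * 8 * 510 = 24480; answer 24480
Stage 2: R1 = 24480; d = -26; cross terms: (5*-37 - -26*-3)=-263, (-26*5 - 38*-37)=1276, (38*12 - 20*5)=356, (20*36 - 28*12)=384, (28*-3 - 5*36)=-264; twice the area = |1489| = 1489; area = 1489/2; answer 1489/2
Stage 3: R2 = 1489/2; threaded value p + q = 1491; m = 25045; 25045 = 5 * 5009; sigma = (1 + 5) * (1 + 5009) = 6 * 5010 = 30060; answer 30060

30060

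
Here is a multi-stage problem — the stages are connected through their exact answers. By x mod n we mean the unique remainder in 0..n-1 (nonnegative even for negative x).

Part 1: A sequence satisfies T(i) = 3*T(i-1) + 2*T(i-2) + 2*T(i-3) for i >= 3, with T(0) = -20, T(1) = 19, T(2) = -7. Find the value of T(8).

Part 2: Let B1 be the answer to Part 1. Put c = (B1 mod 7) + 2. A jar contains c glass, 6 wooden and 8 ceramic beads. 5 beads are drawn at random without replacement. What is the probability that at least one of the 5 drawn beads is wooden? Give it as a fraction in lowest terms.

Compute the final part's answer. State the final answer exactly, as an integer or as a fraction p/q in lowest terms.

6751/7752

Part 1: T(3) = 3*(-7) + 2*(19) + 2*(-20) = -23; iterating: T(3)=-23, T(4)=-45, T(5)=-195, T(6)=-721, T(7)=-2643, T(8)=-9761; answer -9761
Part 2: B1 = -9761; c = 6; total draws C(20,5) = 15504; complement C(14,5) = 2002; favorable 15504 - 2002 = 13502; P = 6751/7752; answer 6751/7752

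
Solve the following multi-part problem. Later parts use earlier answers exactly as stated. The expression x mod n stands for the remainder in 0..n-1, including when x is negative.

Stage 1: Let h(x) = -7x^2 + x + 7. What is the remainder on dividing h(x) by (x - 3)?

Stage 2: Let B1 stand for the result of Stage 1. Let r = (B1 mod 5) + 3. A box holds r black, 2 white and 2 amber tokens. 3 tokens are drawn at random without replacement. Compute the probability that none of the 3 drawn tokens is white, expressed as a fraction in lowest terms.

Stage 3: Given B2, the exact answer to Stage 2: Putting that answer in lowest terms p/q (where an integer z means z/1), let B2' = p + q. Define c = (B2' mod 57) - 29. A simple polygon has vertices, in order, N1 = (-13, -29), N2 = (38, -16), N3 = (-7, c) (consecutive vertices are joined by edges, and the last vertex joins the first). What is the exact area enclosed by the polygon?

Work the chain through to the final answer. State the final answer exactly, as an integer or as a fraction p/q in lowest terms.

Stage 1: remainder = value at the root: -7*(3)^2 + 1*(3)^1 + 7 = (-63) + (3) + (7) = -53; answer -53
Stage 2: B1 = -53; r = 5; total draws C(9,3) = 84; favorable C(7,3) = 35; P = 5/12; answer 5/12
Stage 3: B2 = 5/12; threaded value p + q = 17; c = -12; cross terms: (-13*-16 - 38*-29)=1310, (38*-12 - -7*-16)=-568, (-7*-29 - -13*-12)=47; twice the area = |789| = 789; area = 789/2; answer 789/2

789/2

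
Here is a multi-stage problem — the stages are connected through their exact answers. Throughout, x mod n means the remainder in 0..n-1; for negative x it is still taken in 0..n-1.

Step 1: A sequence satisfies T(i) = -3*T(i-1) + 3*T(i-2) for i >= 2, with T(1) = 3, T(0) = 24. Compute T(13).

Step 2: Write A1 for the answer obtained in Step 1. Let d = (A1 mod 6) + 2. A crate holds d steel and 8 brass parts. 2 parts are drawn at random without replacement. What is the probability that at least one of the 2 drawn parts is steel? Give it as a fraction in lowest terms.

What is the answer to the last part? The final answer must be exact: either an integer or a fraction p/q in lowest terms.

Step 1: T(2) = -3*(3) + 3*(24) = 63; iterating: T(2)=63, T(3)=-180, T(4)=729, T(5)=-2727, T(6)=10368, T(7)=-39285, T(8)=148959, T(9)=-564732, T(10)=2141073, T(11)=-8117415, T(12)=30775464, T(13)=-116678637; answer -116678637
Step 2: A1 = -116678637; d = 5; total draws C(13,2) = 78; complement C(8,2) = 28; favorable 78 - 28 = 50; P = 25/39; answer 25/39

25/39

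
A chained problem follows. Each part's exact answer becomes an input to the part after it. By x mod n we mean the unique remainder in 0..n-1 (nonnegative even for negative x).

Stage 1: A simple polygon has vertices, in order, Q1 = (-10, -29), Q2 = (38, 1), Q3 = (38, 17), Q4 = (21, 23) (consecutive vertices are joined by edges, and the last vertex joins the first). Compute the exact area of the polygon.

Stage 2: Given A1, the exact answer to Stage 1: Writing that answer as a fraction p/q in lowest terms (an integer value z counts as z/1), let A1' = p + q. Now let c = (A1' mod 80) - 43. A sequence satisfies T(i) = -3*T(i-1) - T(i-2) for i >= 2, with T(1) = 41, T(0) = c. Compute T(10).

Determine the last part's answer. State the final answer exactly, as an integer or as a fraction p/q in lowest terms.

-269613

Stage 1: cross terms: (-10*1 - 38*-29)=1092, (38*17 - 38*1)=608, (38*23 - 21*17)=517, (21*-29 - -10*23)=-379; twice the area = |1838| = 1838; area = 919; answer 919
Stage 2: A1 = 919; threaded value p + q = 920; c = -3; T(2) = -3*(41) - 1*(-3) = -120; iterating: T(2)=-120, T(3)=319, T(4)=-837, T(5)=2192, T(6)=-5739, T(7)=15025, T(8)=-39336, T(9)=102983, T(10)=-269613; answer -269613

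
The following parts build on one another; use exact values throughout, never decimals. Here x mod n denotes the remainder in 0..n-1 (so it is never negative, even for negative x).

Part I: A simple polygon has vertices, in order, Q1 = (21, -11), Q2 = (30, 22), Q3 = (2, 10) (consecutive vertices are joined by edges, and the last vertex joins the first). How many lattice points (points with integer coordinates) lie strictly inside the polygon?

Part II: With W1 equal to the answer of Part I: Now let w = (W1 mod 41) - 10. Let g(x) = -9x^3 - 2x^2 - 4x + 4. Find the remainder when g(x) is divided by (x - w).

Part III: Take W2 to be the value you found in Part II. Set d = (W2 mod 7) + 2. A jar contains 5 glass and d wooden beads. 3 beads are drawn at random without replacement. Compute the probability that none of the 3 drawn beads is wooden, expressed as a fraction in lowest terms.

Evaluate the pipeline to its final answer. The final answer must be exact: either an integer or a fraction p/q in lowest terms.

5/143

Part I: cross terms: (21*22 - 30*-11)=792, (30*10 - 2*22)=256, (2*-11 - 21*10)=-232; twice the area = |816| = 816; area = 408; boundary points = 3 + 4 + 1 = 8; strictly interior points = area - boundary/2 + 1 = 405; answer 405
Part II: W1 = 405; w = 26; remainder = value at the root: -9*(26)^3 - 2*(26)^2 - 4*(26)^1 + 4 = (-158184) + (-1352) + (-104) + (4) = -159636; answer -159636
Part III: W2 = -159636; d = 8; total draws C(13,3) = 286; favorable C(5,3) = 10; P = 5/143; answer 5/143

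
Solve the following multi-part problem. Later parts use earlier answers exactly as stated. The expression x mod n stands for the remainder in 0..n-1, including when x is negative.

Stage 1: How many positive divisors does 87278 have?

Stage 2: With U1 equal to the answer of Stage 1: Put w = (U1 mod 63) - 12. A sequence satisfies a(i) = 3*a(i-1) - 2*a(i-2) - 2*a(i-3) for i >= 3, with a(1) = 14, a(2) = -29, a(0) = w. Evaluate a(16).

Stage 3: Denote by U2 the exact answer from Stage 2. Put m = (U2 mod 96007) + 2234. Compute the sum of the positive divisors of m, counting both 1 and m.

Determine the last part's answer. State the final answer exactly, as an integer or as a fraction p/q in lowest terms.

10944

Stage 1: 87278 = 2 * 17^2 * 151; number of divisors = (1+1) * (2+1) * (1+1) = 12; answer 12
Stage 2: U1 = 12; w = 0; a(3) = 3*(-29) - 2*(14) - 2*(0) = -115; iterating: a(3)=-115, a(4)=-315, a(5)=-657, a(6)=-1111, a(7)=-1389, a(8)=-631, a(9)=3107, a(10)=13361, a(11)=35131, a(12)=72457, a(13)=120387, a(14)=145985, a(15)=52267, a(16)=-375943; answer -375943
Stage 3: U2 = -375943; m = 10319; 10319 = 17 * 607; sigma = (1 + 17) * (1 + 607) = 18 * 608 = 10944; answer 10944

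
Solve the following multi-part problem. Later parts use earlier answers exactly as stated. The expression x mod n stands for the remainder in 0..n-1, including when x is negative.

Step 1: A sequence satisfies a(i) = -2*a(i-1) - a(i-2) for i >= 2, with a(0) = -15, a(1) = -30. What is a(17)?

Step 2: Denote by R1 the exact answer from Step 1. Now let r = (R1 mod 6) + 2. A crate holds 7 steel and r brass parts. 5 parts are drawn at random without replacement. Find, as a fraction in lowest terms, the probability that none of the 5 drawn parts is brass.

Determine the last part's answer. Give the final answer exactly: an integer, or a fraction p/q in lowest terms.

1/6

Step 1: a(2) = -2*(-30) - 1*(-15) = 75; iterating: a(2)=75, a(3)=-120, a(4)=165, a(5)=-210, a(6)=255, a(7)=-300, a(8)=345, a(9)=-390, a(10)=435, a(11)=-480, a(12)=525, a(13)=-570, a(14)=615, a(15)=-660, a(16)=705, a(17)=-750; answer -750
Step 2: R1 = -750; r = 2; total draws C(9,5) = 126; favorable C(7,5) = 21; P = 1/6; answer 1/6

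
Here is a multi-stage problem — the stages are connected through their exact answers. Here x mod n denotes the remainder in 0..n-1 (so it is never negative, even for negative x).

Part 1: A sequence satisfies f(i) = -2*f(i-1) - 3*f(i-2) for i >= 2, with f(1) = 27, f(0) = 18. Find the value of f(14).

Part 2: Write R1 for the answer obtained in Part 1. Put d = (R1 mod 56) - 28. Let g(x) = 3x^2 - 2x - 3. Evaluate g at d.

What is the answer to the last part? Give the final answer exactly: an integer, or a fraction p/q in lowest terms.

453

Part 1: f(2) = -2*(27) - 3*(18) = -108; iterating: f(2)=-108, f(3)=135, f(4)=54, f(5)=-513, f(6)=864, f(7)=-189, f(8)=-2214, f(9)=4995, f(10)=-3348, f(11)=-8289, f(12)=26622, f(13)=-28377, f(14)=-23112; answer -23112
Part 2: R1 = -23112; d = -12; 3*(-12)^2 - 2*(-12)^1 - 3 = (432) + (24) + (-3) = 453; answer 453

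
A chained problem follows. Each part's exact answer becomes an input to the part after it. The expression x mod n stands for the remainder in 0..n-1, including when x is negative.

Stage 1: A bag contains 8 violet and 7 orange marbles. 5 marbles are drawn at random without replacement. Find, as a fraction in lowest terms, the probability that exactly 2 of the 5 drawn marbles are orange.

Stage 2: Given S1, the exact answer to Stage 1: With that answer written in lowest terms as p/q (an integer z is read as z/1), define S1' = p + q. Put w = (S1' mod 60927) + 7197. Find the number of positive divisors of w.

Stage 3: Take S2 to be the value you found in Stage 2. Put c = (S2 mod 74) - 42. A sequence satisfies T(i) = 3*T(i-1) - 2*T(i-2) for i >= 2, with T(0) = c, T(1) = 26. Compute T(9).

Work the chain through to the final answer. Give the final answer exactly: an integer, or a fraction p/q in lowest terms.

30116

Stage 1: total draws C(15,5) = 3003; favorable C(7,2)*C(8,3) = 1176; P = 56/143; answer 56/143
Stage 2: S1 = 56/143; threaded value p + q = 199; w = 7396; 7396 = 2^2 * 43^2; number of divisors = (2+1) * (2+1) = 9; answer 9
Stage 3: S2 = 9; c = -33; T(2) = 3*(26) - 2*(-33) = 144; iterating: T(2)=144, T(3)=380, T(4)=852, T(5)=1796, T(6)=3684, T(7)=7460, T(8)=15012, T(9)=30116; answer 30116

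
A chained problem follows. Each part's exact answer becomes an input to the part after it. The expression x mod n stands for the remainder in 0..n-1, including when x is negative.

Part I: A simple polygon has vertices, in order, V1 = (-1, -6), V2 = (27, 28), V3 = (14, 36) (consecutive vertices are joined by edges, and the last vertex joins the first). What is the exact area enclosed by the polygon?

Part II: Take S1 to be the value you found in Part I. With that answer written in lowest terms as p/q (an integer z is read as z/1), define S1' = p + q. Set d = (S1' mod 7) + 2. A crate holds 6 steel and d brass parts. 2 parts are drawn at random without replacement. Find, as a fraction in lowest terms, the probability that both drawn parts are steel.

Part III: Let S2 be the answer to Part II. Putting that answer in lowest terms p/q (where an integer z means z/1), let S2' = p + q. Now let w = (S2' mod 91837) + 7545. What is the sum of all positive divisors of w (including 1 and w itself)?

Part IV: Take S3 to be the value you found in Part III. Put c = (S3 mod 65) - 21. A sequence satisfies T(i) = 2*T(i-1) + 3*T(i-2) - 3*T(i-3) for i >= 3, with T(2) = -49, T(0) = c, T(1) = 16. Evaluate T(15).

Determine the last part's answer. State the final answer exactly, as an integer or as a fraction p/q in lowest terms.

Part I: cross terms: (-1*28 - 27*-6)=134, (27*36 - 14*28)=580, (14*-6 - -1*36)=-48; twice the area = |666| = 666; area = 333; answer 333
Part II: S1 = 333; threaded value p + q = 334; d = 7; total draws C(13,2) = 78; favorable C(6,2) = 15; P = 5/26; answer 5/26
Part III: S2 = 5/26; threaded value p + q = 31; w = 7576; 7576 = 2^3 * 947; sigma = (1 + 2 + 4 + 8) * (1 + 947) = 15 * 948 = 14220; answer 14220
Part IV: S3 = 14220; c = 29; T(3) = 2*(-49) + 3*(16) - 3*(29) = -137; iterating: T(3)=-137, T(4)=-469, T(5)=-1202, T(6)=-3400, T(7)=-8999, T(8)=-24592, T(9)=-65981, T(10)=-178741, T(11)=-481649, T(12)=-1301578, T(13)=-3511880, T(14)=-9483547, T(15)=-25598000; answer -25598000

-25598000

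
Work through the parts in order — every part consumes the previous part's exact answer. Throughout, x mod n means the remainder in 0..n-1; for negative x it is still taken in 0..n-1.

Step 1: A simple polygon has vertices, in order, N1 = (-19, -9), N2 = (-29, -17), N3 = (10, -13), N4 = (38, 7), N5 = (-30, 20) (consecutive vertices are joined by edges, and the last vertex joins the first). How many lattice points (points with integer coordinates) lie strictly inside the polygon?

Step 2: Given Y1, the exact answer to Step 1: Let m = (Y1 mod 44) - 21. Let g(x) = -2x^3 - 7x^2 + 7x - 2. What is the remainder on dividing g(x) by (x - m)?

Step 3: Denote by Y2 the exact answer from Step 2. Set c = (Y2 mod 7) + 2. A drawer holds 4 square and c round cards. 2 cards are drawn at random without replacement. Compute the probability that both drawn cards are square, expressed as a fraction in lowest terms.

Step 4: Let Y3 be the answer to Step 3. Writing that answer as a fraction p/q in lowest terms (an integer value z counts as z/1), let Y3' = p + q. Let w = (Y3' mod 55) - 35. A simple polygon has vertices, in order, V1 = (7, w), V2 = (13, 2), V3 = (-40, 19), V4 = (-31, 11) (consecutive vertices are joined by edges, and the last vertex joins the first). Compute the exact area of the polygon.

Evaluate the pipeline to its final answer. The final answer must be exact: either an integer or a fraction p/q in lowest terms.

Step 1: cross terms: (-19*-17 - -29*-9)=62, (-29*-13 - 10*-17)=547, (10*7 - 38*-13)=564, (38*20 - -30*7)=970, (-30*-9 - -19*20)=650; twice the area = |2793| = 2793; area = 2793/2; boundary points = 2 + 1 + 4 + 1 + 1 = 9; strictly interior points = area - boundary/2 + 1 = 1393; answer 1393
Step 2: Y1 = 1393; m = 8; remainder = value at the root: -2*(8)^3 - 7*(8)^2 + 7*(8)^1 - 2 = (-1024) + (-448) + (56) + (-2) = -1418; answer -1418
Step 3: Y2 = -1418; c = 5; total draws C(9,2) = 36; favorable C(4,2) = 6; P = 1/6; answer 1/6
Step 4: Y3 = 1/6; threaded value p + q = 7; w = -28; cross terms: (7*2 - 13*-28)=378, (13*19 - -40*2)=327, (-40*11 - -31*19)=149, (-31*-28 - 7*11)=791; twice the area = |1645| = 1645; area = 1645/2; answer 1645/2

1645/2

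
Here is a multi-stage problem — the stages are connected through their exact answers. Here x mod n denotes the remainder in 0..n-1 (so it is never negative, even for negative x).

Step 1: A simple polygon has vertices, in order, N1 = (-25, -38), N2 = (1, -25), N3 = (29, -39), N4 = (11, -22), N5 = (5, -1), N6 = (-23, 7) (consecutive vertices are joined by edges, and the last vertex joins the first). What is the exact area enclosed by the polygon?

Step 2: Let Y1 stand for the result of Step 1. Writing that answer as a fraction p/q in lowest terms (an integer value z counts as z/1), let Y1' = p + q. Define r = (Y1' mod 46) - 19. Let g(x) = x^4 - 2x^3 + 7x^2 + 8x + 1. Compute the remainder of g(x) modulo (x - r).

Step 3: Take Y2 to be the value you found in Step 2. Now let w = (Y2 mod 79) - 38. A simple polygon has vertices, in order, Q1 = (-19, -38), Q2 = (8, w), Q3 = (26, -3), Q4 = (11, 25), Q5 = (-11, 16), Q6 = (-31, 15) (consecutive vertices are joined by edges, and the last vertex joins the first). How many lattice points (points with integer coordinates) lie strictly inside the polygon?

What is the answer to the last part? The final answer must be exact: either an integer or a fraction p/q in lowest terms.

1827

Step 1: cross terms: (-25*-25 - 1*-38)=663, (1*-39 - 29*-25)=686, (29*-22 - 11*-39)=-209, (11*-1 - 5*-22)=99, (5*7 - -23*-1)=12, (-23*-38 - -25*7)=1049; twice the area = |2300| = 2300; area = 1150; answer 1150
Step 2: Y1 = 1150; threaded value p + q = 1151; r = -18; remainder = value at the root: 1*(-18)^4 - 2*(-18)^3 + 7*(-18)^2 + 8*(-18)^1 + 1 = (104976) + (11664) + (2268) + (-144) + (1) = 118765; answer 118765
Step 3: Y2 = 118765; w = -10; cross terms: (-19*-10 - 8*-38)=494, (8*-3 - 26*-10)=236, (26*25 - 11*-3)=683, (11*16 - -11*25)=451, (-11*15 - -31*16)=331, (-31*-38 - -19*15)=1463; twice the area = |3658| = 3658; area = 1829; boundary points = 1 + 1 + 1 + 1 + 1 + 1 = 6; strictly interior points = area - boundary/2 + 1 = 1827; answer 1827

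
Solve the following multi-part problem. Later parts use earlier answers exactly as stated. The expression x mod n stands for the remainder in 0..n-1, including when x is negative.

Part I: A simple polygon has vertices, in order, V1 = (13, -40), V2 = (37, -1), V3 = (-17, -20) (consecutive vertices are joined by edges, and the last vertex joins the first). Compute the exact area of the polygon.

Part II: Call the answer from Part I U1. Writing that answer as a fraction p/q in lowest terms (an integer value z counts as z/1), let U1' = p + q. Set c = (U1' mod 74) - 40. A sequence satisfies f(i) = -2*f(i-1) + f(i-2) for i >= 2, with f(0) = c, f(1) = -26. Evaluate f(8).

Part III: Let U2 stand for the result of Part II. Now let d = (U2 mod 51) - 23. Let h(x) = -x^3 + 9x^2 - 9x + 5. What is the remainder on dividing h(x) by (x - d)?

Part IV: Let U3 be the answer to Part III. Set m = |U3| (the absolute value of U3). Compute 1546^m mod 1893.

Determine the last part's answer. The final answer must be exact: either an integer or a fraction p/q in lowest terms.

Part I: cross terms: (13*-1 - 37*-40)=1467, (37*-20 - -17*-1)=-757, (-17*-40 - 13*-20)=940; twice the area = |1650| = 1650; area = 825; answer 825
Part II: U1 = 825; threaded value p + q = 826; c = -28; f(2) = -2*(-26) + 1*(-28) = 24; iterating: f(2)=24, f(3)=-74, f(4)=172, f(5)=-418, f(6)=1008, f(7)=-2434, f(8)=5876; answer 5876
Part III: U2 = 5876; d = -12; remainder = value at the root: -1*(-12)^3 + 9*(-12)^2 - 9*(-12)^1 + 5 = (1728) + (1296) + (108) + (5) = 3137; answer 3137
Part IV: U3 = 3137; m = 3137; squarings mod 1893: 1546^1=1546, 1546^2=1150, 1546^4=1186, 1546^8=97, 1546^16=1837, 1546^32=1243, 1546^64=361, 1546^128=1597, 1546^256=538, 1546^512=1708, 1546^1024=151, 1546^2048=85; 1546^3137 = 1546^1 * 1546^64 * 1546^1024 * 1546^2048 = 568 (mod 1893); answer 568

568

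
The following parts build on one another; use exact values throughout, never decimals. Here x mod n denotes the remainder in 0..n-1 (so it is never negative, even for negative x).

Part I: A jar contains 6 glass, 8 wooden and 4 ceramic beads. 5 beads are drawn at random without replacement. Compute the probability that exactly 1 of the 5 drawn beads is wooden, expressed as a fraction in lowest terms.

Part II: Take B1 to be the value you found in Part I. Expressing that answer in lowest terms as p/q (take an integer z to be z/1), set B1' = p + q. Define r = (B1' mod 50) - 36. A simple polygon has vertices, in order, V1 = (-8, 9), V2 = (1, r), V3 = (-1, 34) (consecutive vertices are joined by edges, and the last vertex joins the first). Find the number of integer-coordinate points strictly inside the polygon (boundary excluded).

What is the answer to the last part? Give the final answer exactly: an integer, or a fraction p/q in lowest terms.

231

Part I: total draws C(18,5) = 8568; favorable C(8,1)*C(10,4) = 1680; P = 10/51; answer 10/51
Part II: B1 = 10/51; threaded value p + q = 61; r = -25; cross terms: (-8*-25 - 1*9)=191, (1*34 - -1*-25)=9, (-1*9 - -8*34)=263; twice the area = |463| = 463; area = 463/2; boundary points = 1 + 1 + 1 = 3; strictly interior points = area - boundary/2 + 1 = 231; answer 231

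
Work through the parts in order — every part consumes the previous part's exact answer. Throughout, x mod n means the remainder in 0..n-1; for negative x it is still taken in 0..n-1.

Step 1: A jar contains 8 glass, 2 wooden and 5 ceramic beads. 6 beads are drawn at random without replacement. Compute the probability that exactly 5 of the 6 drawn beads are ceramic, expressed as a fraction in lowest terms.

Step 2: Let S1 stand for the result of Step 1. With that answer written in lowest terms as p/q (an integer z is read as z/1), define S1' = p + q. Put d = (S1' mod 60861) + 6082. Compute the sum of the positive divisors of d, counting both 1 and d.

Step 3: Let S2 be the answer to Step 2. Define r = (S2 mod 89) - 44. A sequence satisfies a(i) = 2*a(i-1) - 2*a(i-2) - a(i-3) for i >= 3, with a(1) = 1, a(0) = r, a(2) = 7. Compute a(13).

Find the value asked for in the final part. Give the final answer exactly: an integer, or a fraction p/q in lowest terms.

Step 1: total draws C(15,6) = 5005; favorable C(5,5)*C(10,1) = 10; P = 2/1001; answer 2/1001
Step 2: S1 = 2/1001; threaded value p + q = 1003; d = 7085; 7085 = 5 * 13 * 109; sigma = (1 + 5) * (1 + 13) * (1 + 109) = 6 * 14 * 110 = 9240; answer 9240
Step 3: S2 = 9240; r = 29; a(3) = 2*(7) - 2*(1) - 1*(29) = -17; iterating: a(3)=-17, a(4)=-49, a(5)=-71, a(6)=-27, a(7)=137, a(8)=399, a(9)=551, a(10)=167, a(11)=-1167, a(12)=-3219, a(13)=-4271; answer -4271

-4271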